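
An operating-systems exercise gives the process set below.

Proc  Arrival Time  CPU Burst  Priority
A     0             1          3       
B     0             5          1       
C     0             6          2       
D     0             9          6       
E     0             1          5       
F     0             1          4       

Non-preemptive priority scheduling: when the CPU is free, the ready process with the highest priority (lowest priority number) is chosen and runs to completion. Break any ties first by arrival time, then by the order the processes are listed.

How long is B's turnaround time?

5

Gantt: | B 0-5 | C 5-11 | A 11-12 | F 12-13 | E 13-14 | D 14-23 |
Completion: A=12  B=5  C=11  D=23  E=14  F=13
Turnaround (C−A): A=12  B=5  C=11  D=23  E=14  F=13
Turnaround(B) = completion − arrival = 5 − 0 = 5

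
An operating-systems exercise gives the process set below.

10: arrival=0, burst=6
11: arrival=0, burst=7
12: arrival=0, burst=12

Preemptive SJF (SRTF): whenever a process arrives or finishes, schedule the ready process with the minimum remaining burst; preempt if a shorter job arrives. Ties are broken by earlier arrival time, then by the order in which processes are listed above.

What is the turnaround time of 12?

25

Schedule: | 10 0-6 | 11 6-13 | 12 13-25 |
Completion: 10=6  11=13  12=25
Turnaround(12) = completion − arrival = 25 − 0 = 25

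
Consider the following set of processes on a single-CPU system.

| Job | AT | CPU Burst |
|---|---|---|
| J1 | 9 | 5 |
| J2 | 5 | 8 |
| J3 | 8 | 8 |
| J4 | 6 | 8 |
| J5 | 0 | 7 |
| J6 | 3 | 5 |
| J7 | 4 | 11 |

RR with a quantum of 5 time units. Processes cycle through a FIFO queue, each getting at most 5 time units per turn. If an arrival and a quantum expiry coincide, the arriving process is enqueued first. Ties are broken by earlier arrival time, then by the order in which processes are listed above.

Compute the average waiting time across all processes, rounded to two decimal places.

25.43

Gantt: | J5 0-5 | J6 5-10 | J7 10-15 | J2 15-20 | J5 20-22 | J4 22-27 | J3 27-32 | J1 32-37 | J7 37-42 | J2 42-45 | J4 45-48 | J3 48-51 | J7 51-52 |
Completion: J1=37  J2=45  J3=51  J4=48  J5=22  J6=10  J7=52
Turnaround (C−A): J1=28  J2=40  J3=43  J4=42  J5=22  J6=7  J7=48
Waiting times: J1=23, J2=32, J3=35, J4=34, J5=15, J6=2, J7=37
Average waiting = (23+32+35+34+15+2+37) / 7 = 178/7 = 25.43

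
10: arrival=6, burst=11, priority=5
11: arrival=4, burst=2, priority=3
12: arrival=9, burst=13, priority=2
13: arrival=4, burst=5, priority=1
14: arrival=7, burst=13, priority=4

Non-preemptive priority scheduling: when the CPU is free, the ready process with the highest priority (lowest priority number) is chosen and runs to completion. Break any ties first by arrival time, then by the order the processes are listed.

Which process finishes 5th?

Gantt: | idle 0-4 | 13 4-9 | 12 9-22 | 11 22-24 | 14 24-37 | 10 37-48 |
Completion: 10=48  11=24  12=22  13=9  14=37
Finish order: 13 → 12 → 11 → 14 → 10

10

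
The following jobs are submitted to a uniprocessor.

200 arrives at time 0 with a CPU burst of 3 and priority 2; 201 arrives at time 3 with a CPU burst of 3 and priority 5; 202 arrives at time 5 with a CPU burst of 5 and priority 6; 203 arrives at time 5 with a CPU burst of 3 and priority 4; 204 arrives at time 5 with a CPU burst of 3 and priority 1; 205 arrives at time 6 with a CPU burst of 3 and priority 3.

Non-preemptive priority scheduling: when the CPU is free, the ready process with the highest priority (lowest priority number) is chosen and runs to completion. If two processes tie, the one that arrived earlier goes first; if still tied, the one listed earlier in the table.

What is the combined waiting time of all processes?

21

Gantt: | 200 0-3 | 201 3-6 | 204 6-9 | 205 9-12 | 203 12-15 | 202 15-20 |
Completion: 200=3  201=6  202=20  203=15  204=9  205=12
Waiting = turnaround − burst: 200=0, 201=0, 202=10, 203=7, 204=1, 205=3
Total waiting = 0 + 0 + 10 + 7 + 1 + 3 = 21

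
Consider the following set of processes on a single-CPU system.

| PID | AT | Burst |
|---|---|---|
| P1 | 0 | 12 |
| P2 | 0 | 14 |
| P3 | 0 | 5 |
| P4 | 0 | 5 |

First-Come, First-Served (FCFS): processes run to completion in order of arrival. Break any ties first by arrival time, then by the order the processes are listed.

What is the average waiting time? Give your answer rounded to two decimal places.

Schedule: | P1 0-12 | P2 12-26 | P3 26-31 | P4 31-36 |
Completion: P1=12  P2=26  P3=31  P4=36
Turnaround (C−A): P1=12  P2=26  P3=31  P4=36
Waiting times: P1=0, P2=12, P3=26, P4=31
Average waiting = (0+12+26+31) / 4 = 69/4 = 17.25

17.25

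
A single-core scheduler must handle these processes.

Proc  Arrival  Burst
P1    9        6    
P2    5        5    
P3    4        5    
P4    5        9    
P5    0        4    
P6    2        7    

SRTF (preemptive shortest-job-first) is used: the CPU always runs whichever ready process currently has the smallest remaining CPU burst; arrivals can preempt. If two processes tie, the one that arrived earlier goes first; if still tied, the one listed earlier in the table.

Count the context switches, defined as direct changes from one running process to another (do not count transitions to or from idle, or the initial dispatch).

5

Schedule: | P5 0-4 | P3 4-9 | P2 9-14 | P1 14-20 | P6 20-27 | P4 27-36 |
Completion: P1=20  P2=14  P3=9  P4=36  P5=4  P6=27
Turnaround (C−A): P1=11  P2=9  P3=5  P4=31  P5=4  P6=25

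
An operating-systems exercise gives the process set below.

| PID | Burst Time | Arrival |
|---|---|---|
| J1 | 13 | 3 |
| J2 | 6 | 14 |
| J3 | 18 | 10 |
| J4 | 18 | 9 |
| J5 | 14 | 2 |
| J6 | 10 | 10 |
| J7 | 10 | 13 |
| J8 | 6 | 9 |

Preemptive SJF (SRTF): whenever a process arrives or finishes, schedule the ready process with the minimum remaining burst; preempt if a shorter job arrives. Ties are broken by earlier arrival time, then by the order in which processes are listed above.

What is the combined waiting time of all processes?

Timeline: | idle 0-2 | J5 2-9 | J8 9-15 | J2 15-21 | J5 21-28 | J6 28-38 | J7 38-48 | J1 48-61 | J4 61-79 | J3 79-97 |
Completion: J1=61  J2=21  J3=97  J4=79  J5=28  J6=38  J7=48  J8=15
Waiting = turnaround − burst: J1=45, J2=1, J3=69, J4=52, J5=12, J6=18, J7=25, J8=0
Total waiting = 45 + 1 + 69 + 52 + 12 + 18 + 25 + 0 = 222

222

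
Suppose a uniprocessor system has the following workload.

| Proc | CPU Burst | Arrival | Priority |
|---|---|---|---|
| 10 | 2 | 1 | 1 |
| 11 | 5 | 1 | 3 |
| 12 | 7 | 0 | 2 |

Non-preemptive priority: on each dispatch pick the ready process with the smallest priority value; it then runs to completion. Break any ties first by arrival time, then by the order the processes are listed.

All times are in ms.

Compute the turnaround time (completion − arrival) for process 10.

Gantt: | 12 0-7 | 10 7-9 | 11 9-14 |
Completion: 10=9  11=14  12=7
Turnaround (C−A): 10=8  11=13  12=7
Turnaround(10) = completion − arrival = 9 − 1 = 8

8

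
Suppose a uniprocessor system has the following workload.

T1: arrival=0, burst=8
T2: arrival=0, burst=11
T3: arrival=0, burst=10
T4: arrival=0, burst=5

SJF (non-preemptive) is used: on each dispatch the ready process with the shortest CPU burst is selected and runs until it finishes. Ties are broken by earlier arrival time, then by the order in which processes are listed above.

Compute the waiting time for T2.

23

Schedule: | T4 0-5 | T1 5-13 | T3 13-23 | T2 23-34 |
Completion: T1=13  T2=34  T3=23  T4=5
Turnaround (C−A): T1=13  T2=34  T3=23  T4=5
Waiting(T2) = turnaround − burst = 34 − 11 = 23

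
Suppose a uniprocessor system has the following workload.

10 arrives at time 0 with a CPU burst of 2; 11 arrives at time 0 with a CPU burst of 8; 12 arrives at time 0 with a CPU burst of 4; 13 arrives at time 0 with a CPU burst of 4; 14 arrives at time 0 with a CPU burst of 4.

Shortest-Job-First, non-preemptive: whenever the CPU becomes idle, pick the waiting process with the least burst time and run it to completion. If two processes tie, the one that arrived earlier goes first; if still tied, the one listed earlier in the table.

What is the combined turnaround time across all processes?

Timeline: | 10 0-2 | 12 2-6 | 13 6-10 | 14 10-14 | 11 14-22 |
Completion: 10=2  11=22  12=6  13=10  14=14
Turnaround = completion − arrival: 10=2, 11=22, 12=6, 13=10, 14=14
Total turnaround = 2 + 22 + 6 + 10 + 14 = 54

54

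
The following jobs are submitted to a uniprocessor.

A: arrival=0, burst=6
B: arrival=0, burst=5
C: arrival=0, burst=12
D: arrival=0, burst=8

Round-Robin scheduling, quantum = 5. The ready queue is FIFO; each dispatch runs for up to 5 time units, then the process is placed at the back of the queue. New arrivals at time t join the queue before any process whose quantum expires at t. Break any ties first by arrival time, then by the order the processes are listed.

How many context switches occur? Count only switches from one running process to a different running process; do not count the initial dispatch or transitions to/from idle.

7

Schedule: | A 0-5 | B 5-10 | C 10-15 | D 15-20 | A 20-21 | C 21-26 | D 26-29 | C 29-31 |
Completion: A=21  B=10  C=31  D=29
Turnaround (C−A): A=21  B=10  C=31  D=29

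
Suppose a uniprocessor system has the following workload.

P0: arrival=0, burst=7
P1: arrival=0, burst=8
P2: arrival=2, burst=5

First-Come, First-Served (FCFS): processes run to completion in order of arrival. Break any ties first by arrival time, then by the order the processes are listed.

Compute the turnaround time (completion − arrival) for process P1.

Gantt: | P0 0-7 | P1 7-15 | P2 15-20 |
Completion: P0=7  P1=15  P2=20
Turnaround (C−A): P0=7  P1=15  P2=18
Turnaround(P1) = completion − arrival = 15 − 0 = 15

15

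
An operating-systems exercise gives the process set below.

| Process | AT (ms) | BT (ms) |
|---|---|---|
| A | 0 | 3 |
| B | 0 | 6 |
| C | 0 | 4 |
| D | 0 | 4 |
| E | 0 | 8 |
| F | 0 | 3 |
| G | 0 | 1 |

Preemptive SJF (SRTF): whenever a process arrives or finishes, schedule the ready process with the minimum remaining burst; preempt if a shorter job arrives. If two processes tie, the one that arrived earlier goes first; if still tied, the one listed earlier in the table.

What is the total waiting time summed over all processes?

59

Timeline: | G 0-1 | A 1-4 | F 4-7 | C 7-11 | D 11-15 | B 15-21 | E 21-29 |
Completion: A=4  B=21  C=11  D=15  E=29  F=7  G=1
Turnaround (C−A): A=4  B=21  C=11  D=15  E=29  F=7  G=1
Waiting = turnaround − burst: A=1, B=15, C=7, D=11, E=21, F=4, G=0
Total waiting = 1 + 15 + 7 + 11 + 21 + 4 + 0 = 59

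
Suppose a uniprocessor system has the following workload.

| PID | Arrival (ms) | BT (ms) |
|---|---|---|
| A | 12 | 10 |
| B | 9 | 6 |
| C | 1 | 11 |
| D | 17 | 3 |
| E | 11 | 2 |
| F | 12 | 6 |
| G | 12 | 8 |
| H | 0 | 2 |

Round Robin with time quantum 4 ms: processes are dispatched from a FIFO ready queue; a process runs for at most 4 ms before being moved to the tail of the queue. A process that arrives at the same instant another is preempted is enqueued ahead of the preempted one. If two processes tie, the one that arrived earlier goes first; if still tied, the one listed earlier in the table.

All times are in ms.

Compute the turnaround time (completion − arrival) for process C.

Timeline: | H 0-2 | C 2-10 | B 10-14 | C 14-17 | E 17-19 | A 19-23 | F 23-27 | G 27-31 | B 31-33 | D 33-36 | A 36-40 | F 40-42 | G 42-46 | A 46-48 |
Completion: A=48  B=33  C=17  D=36  E=19  F=42  G=46  H=2
Turnaround(C) = completion − arrival = 17 − 1 = 16

16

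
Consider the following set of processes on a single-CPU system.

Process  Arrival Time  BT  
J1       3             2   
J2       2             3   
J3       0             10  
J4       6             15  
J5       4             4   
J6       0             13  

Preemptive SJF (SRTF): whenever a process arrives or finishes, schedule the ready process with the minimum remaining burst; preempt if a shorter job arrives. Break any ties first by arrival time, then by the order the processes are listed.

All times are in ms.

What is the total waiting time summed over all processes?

59

Timeline: | J3 0-2 | J2 2-5 | J1 5-7 | J5 7-11 | J3 11-19 | J6 19-32 | J4 32-47 |
Completion: J1=7  J2=5  J3=19  J4=47  J5=11  J6=32
Turnaround (C−A): J1=4  J2=3  J3=19  J4=41  J5=7  J6=32
Waiting = turnaround − burst: J1=2, J2=0, J3=9, J4=26, J5=3, J6=19
Total waiting = 2 + 0 + 9 + 26 + 3 + 19 = 59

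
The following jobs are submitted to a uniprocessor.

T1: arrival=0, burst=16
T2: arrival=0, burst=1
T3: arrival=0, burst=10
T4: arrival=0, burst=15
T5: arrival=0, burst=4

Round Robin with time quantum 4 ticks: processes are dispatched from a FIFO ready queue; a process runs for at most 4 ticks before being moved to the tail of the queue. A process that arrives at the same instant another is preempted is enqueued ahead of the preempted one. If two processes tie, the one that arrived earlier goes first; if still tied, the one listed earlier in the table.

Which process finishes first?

T2

Gantt: | T1 0-4 | T2 4-5 | T3 5-9 | T4 9-13 | T5 13-17 | T1 17-21 | T3 21-25 | T4 25-29 | T1 29-33 | T3 33-35 | T4 35-39 | T1 39-43 | T4 43-46 |
Completion: T1=43  T2=5  T3=35  T4=46  T5=17
Turnaround (C−A): T1=43  T2=5  T3=35  T4=46  T5=17
Finish order: T2 → T5 → T3 → T1 → T4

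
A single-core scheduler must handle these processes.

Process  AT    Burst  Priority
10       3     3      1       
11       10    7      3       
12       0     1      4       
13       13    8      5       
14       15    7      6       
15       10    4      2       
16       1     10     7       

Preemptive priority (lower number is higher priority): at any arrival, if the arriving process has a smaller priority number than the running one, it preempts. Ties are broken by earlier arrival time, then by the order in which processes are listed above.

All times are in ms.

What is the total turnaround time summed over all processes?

Schedule: | 12 0-1 | 16 1-3 | 10 3-6 | 16 6-10 | 15 10-14 | 11 14-21 | 13 21-29 | 14 29-36 | 16 36-40 |
Completion: 10=6  11=21  12=1  13=29  14=36  15=14  16=40
Turnaround (C−A): 10=3  11=11  12=1  13=16  14=21  15=4  16=39
Turnaround = completion − arrival: 10=3, 11=11, 12=1, 13=16, 14=21, 15=4, 16=39
Total turnaround = 3 + 11 + 1 + 16 + 21 + 4 + 39 = 95

95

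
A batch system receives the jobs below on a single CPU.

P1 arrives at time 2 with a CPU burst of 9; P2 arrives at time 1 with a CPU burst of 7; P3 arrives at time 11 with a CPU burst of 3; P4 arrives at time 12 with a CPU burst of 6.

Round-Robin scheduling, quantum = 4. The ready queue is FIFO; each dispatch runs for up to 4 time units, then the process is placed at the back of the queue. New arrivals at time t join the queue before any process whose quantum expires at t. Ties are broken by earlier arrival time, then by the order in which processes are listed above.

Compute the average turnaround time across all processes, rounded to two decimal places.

13.75

Timeline: | idle 0-1 | P2 1-5 | P1 5-9 | P2 9-12 | P1 12-16 | P3 16-19 | P4 19-23 | P1 23-24 | P4 24-26 |
Completion: P1=24  P2=12  P3=19  P4=26
Turnaround (C−A): P1=22  P2=11  P3=8  P4=14
Turnaround times: P1=22, P2=11, P3=8, P4=14
Average turnaround = (22+11+8+14) / 4 = 55/4 = 13.75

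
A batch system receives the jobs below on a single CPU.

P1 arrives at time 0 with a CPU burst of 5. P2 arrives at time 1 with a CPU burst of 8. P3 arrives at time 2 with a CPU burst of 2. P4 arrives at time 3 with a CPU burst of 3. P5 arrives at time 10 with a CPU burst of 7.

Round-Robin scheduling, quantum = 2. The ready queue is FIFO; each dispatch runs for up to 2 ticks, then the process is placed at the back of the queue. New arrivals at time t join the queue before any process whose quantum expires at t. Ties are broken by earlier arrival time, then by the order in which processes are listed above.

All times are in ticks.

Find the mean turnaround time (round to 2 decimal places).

13.20

Gantt: | P1 0-2 | P2 2-4 | P3 4-6 | P1 6-8 | P4 8-10 | P2 10-12 | P1 12-13 | P5 13-15 | P4 15-16 | P2 16-18 | P5 18-20 | P2 20-22 | P5 22-25 |
Completion: P1=13  P2=22  P3=6  P4=16  P5=25
Turnaround times: P1=13, P2=21, P3=4, P4=13, P5=15
Average turnaround = (13+21+4+13+15) / 5 = 66/5 = 13.20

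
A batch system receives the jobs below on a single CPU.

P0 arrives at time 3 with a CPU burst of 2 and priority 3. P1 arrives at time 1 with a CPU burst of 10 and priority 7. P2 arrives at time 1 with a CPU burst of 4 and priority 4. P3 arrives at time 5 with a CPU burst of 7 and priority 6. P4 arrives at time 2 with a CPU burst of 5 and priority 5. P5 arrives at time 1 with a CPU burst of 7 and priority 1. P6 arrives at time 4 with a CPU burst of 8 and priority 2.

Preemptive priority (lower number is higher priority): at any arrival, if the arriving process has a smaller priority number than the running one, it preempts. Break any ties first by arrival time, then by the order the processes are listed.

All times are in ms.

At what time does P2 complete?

22

Gantt: | idle 0-1 | P5 1-8 | P6 8-16 | P0 16-18 | P2 18-22 | P4 22-27 | P3 27-34 | P1 34-44 |
Completion: P0=18  P1=44  P2=22  P3=34  P4=27  P5=8  P6=16
Turnaround (C−A): P0=15  P1=43  P2=21  P3=29  P4=25  P5=7  P6=12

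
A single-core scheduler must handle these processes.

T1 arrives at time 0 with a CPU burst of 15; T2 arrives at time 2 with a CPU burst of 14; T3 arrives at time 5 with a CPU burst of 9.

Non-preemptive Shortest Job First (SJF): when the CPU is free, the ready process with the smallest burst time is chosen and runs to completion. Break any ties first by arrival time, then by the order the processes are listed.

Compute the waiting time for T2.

Schedule: | T1 0-15 | T3 15-24 | T2 24-38 |
Completion: T1=15  T2=38  T3=24
Turnaround (C−A): T1=15  T2=36  T3=19
Waiting(T2) = turnaround − burst = 36 − 14 = 22

22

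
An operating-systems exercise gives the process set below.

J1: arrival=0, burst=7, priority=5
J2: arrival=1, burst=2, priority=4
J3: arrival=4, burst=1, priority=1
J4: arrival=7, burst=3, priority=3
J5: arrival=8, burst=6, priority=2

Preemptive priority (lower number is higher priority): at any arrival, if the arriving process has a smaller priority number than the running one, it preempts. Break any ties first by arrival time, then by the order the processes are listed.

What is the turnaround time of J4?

Timeline: | J1 0-1 | J2 1-3 | J1 3-4 | J3 4-5 | J1 5-7 | J4 7-8 | J5 8-14 | J4 14-16 | J1 16-19 |
Completion: J1=19  J2=3  J3=5  J4=16  J5=14
Turnaround (C−A): J1=19  J2=2  J3=1  J4=9  J5=6
Turnaround(J4) = completion − arrival = 16 − 7 = 9

9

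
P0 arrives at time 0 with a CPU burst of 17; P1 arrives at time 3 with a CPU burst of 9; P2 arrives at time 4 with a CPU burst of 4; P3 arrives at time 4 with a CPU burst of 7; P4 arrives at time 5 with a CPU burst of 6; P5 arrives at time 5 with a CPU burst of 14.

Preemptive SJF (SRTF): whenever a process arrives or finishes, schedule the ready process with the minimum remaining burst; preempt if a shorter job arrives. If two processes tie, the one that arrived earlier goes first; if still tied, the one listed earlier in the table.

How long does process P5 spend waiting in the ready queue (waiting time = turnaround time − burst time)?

38

Gantt: | P0 0-3 | P1 3-4 | P2 4-8 | P4 8-14 | P3 14-21 | P1 21-29 | P0 29-43 | P5 43-57 |
Completion: P0=43  P1=29  P2=8  P3=21  P4=14  P5=57
Turnaround (C−A): P0=43  P1=26  P2=4  P3=17  P4=9  P5=52
Waiting(P5) = turnaround − burst = 52 − 14 = 38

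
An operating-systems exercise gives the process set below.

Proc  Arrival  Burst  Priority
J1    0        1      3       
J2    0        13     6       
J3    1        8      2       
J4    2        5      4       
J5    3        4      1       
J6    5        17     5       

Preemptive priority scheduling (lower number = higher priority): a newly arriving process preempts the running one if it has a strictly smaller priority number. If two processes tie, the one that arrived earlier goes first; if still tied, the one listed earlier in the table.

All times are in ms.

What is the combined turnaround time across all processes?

Timeline: | J1 0-1 | J3 1-3 | J5 3-7 | J3 7-13 | J4 13-18 | J6 18-35 | J2 35-48 |
Completion: J1=1  J2=48  J3=13  J4=18  J5=7  J6=35
Turnaround = completion − arrival: J1=1, J2=48, J3=12, J4=16, J5=4, J6=30
Total turnaround = 1 + 48 + 12 + 16 + 4 + 30 = 111

111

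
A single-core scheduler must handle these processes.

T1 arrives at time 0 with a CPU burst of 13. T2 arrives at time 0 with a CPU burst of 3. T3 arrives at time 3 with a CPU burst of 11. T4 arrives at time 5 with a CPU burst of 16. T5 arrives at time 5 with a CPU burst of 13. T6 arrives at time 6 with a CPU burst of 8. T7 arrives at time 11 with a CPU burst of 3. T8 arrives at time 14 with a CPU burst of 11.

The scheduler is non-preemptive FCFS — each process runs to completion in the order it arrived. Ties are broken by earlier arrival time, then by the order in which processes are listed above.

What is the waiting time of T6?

50

Timeline: | T1 0-13 | T2 13-16 | T3 16-27 | T4 27-43 | T5 43-56 | T6 56-64 | T7 64-67 | T8 67-78 |
Completion: T1=13  T2=16  T3=27  T4=43  T5=56  T6=64  T7=67  T8=78
Turnaround (C−A): T1=13  T2=16  T3=24  T4=38  T5=51  T6=58  T7=56  T8=64
Waiting(T6) = turnaround − burst = 58 − 8 = 50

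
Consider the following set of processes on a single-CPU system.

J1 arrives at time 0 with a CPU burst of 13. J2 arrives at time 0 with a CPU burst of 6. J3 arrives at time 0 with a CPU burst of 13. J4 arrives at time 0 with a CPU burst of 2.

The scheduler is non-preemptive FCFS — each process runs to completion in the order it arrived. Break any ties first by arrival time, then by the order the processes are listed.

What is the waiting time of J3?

19

Gantt: | J1 0-13 | J2 13-19 | J3 19-32 | J4 32-34 |
Completion: J1=13  J2=19  J3=32  J4=34
Waiting(J3) = turnaround − burst = 32 − 13 = 19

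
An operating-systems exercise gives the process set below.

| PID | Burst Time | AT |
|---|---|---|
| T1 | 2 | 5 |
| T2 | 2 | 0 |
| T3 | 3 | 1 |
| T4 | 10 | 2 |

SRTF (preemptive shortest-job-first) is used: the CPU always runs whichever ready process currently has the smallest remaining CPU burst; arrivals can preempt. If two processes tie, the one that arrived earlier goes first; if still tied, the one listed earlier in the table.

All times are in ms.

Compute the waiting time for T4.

5

Gantt: | T2 0-2 | T3 2-5 | T1 5-7 | T4 7-17 |
Completion: T1=7  T2=2  T3=5  T4=17
Turnaround (C−A): T1=2  T2=2  T3=4  T4=15
Waiting(T4) = turnaround − burst = 15 − 10 = 5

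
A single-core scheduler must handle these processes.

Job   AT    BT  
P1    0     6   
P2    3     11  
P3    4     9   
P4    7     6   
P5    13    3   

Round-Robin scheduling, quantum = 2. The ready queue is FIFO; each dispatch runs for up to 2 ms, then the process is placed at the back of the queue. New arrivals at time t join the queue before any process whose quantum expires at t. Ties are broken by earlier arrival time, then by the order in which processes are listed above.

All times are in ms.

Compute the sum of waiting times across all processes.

Schedule: | P1 0-4 | P2 4-6 | P3 6-8 | P1 8-10 | P2 10-12 | P4 12-14 | P3 14-16 | P2 16-18 | P5 18-20 | P4 20-22 | P3 22-24 | P2 24-26 | P5 26-27 | P4 27-29 | P3 29-31 | P2 31-33 | P3 33-34 | P2 34-35 |
Completion: P1=10  P2=35  P3=34  P4=29  P5=27
Turnaround (C−A): P1=10  P2=32  P3=30  P4=22  P5=14
Waiting = turnaround − burst: P1=4, P2=21, P3=21, P4=16, P5=11
Total waiting = 4 + 21 + 21 + 16 + 11 = 73

73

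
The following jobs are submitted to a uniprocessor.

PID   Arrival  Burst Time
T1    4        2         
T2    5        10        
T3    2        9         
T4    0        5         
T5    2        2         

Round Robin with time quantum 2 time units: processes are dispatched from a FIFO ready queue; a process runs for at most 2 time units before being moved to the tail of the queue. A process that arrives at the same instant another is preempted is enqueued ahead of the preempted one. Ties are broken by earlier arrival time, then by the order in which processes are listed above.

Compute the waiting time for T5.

2

Timeline: | T4 0-2 | T3 2-4 | T5 4-6 | T4 6-8 | T1 8-10 | T3 10-12 | T2 12-14 | T4 14-15 | T3 15-17 | T2 17-19 | T3 19-21 | T2 21-23 | T3 23-24 | T2 24-28 |
Completion: T1=10  T2=28  T3=24  T4=15  T5=6
Waiting(T5) = turnaround − burst = 4 − 2 = 2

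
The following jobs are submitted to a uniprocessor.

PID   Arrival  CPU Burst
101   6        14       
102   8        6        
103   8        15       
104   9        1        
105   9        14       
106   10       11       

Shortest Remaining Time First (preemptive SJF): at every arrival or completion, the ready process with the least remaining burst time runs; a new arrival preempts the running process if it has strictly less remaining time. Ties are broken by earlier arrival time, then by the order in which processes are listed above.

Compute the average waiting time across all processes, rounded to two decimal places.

16.17

Timeline: | idle 0-6 | 101 6-8 | 102 8-9 | 104 9-10 | 102 10-15 | 106 15-26 | 101 26-38 | 105 38-52 | 103 52-67 |
Completion: 101=38  102=15  103=67  104=10  105=52  106=26
Waiting times: 101=18, 102=1, 103=44, 104=0, 105=29, 106=5
Average waiting = (18+1+44+0+29+5) / 6 = 97/6 = 16.17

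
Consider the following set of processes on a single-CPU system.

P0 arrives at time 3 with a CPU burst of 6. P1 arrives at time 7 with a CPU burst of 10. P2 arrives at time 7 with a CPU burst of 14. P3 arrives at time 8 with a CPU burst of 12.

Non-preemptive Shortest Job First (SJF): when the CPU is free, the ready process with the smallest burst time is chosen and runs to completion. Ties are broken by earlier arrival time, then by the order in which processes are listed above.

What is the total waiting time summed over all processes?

Gantt: | idle 0-3 | P0 3-9 | P1 9-19 | P3 19-31 | P2 31-45 |
Completion: P0=9  P1=19  P2=45  P3=31
Turnaround (C−A): P0=6  P1=12  P2=38  P3=23
Waiting = turnaround − burst: P0=0, P1=2, P2=24, P3=11
Total waiting = 0 + 2 + 24 + 11 = 37

37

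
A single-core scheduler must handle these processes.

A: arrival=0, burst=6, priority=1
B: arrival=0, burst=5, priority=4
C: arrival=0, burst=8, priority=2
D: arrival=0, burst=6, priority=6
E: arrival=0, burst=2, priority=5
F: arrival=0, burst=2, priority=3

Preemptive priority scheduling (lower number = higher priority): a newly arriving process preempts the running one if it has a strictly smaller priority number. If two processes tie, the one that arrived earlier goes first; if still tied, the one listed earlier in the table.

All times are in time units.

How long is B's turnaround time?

21

Gantt: | A 0-6 | C 6-14 | F 14-16 | B 16-21 | E 21-23 | D 23-29 |
Completion: A=6  B=21  C=14  D=29  E=23  F=16
Turnaround (C−A): A=6  B=21  C=14  D=29  E=23  F=16
Turnaround(B) = completion − arrival = 21 − 0 = 21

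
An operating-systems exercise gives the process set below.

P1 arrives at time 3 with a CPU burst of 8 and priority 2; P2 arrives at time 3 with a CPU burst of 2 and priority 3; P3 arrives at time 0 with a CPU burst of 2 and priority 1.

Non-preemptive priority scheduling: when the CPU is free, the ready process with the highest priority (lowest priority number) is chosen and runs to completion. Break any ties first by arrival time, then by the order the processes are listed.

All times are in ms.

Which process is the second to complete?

Timeline: | P3 0-2 | idle 2-3 | P1 3-11 | P2 11-13 |
Completion: P1=11  P2=13  P3=2
Turnaround (C−A): P1=8  P2=10  P3=2
Finish order: P3 → P1 → P2

P1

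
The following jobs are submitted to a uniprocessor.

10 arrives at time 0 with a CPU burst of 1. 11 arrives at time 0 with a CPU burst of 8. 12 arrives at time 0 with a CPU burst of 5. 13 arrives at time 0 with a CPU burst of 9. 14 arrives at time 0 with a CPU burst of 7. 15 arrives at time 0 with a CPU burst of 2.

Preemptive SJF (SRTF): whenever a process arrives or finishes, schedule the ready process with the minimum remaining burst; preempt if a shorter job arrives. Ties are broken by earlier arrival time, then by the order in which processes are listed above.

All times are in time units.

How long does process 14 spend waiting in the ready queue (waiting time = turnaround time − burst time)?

8

Schedule: | 10 0-1 | 15 1-3 | 12 3-8 | 14 8-15 | 11 15-23 | 13 23-32 |
Completion: 10=1  11=23  12=8  13=32  14=15  15=3
Turnaround (C−A): 10=1  11=23  12=8  13=32  14=15  15=3
Waiting(14) = turnaround − burst = 15 − 7 = 8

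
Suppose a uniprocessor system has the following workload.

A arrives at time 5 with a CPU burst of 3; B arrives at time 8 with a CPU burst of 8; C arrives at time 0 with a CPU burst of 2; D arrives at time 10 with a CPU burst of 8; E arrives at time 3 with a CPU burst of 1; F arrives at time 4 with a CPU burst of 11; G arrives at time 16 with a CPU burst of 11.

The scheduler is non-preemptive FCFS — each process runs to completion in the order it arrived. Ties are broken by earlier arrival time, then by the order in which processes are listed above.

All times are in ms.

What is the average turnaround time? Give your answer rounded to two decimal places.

Schedule: | C 0-2 | idle 2-3 | E 3-4 | F 4-15 | A 15-18 | B 18-26 | D 26-34 | G 34-45 |
Completion: A=18  B=26  C=2  D=34  E=4  F=15  G=45
Turnaround (C−A): A=13  B=18  C=2  D=24  E=1  F=11  G=29
Turnaround times: A=13, B=18, C=2, D=24, E=1, F=11, G=29
Average turnaround = (13+18+2+24+1+11+29) / 7 = 98/7 = 14.00

14.00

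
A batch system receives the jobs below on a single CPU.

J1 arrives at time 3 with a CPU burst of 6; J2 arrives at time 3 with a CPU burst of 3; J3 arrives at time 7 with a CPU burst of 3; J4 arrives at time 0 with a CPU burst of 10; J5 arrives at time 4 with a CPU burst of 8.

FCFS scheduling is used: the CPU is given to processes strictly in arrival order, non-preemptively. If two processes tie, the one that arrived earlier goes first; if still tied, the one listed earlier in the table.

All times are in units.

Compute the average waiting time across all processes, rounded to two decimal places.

Gantt: | J4 0-10 | J1 10-16 | J2 16-19 | J5 19-27 | J3 27-30 |
Completion: J1=16  J2=19  J3=30  J4=10  J5=27
Waiting times: J1=7, J2=13, J3=20, J4=0, J5=15
Average waiting = (7+13+20+0+15) / 5 = 55/5 = 11.00

11.00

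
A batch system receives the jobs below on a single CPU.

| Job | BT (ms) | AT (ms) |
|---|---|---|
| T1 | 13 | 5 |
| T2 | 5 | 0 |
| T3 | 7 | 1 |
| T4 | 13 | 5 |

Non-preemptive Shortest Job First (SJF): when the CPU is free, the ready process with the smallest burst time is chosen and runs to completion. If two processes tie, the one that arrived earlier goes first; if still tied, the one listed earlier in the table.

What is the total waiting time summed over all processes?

Gantt: | T2 0-5 | T3 5-12 | T1 12-25 | T4 25-38 |
Completion: T1=25  T2=5  T3=12  T4=38
Turnaround (C−A): T1=20  T2=5  T3=11  T4=33
Waiting = turnaround − burst: T1=7, T2=0, T3=4, T4=20
Total waiting = 7 + 0 + 4 + 20 = 31

31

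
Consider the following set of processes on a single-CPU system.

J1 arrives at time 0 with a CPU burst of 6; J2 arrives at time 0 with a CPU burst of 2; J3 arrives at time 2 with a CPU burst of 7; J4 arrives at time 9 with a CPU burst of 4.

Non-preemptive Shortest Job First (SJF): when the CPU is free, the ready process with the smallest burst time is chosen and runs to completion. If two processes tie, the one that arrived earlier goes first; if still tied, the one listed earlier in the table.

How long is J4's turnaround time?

Schedule: | J2 0-2 | J1 2-8 | J3 8-15 | J4 15-19 |
Completion: J1=8  J2=2  J3=15  J4=19
Turnaround(J4) = completion − arrival = 19 − 9 = 10

10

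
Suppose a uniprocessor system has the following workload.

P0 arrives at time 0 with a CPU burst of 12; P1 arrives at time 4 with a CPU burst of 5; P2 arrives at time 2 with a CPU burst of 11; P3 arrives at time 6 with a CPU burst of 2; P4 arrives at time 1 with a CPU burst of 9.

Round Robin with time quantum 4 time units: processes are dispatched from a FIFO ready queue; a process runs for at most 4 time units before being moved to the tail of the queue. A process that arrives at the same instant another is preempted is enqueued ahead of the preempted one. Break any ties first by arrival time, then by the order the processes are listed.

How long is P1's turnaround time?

27

Gantt: | P0 0-4 | P4 4-8 | P2 8-12 | P1 12-16 | P0 16-20 | P3 20-22 | P4 22-26 | P2 26-30 | P1 30-31 | P0 31-35 | P4 35-36 | P2 36-39 |
Completion: P0=35  P1=31  P2=39  P3=22  P4=36
Turnaround(P1) = completion − arrival = 31 − 4 = 27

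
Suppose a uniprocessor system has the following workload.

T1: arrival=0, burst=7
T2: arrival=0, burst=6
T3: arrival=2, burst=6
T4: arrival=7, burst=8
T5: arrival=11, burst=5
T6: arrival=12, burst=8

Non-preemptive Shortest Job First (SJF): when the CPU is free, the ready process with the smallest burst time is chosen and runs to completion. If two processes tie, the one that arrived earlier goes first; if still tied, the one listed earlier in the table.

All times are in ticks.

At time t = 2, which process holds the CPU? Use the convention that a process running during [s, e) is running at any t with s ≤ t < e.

Gantt: | T2 0-6 | T3 6-12 | T5 12-17 | T1 17-24 | T4 24-32 | T6 32-40 |
Completion: T1=24  T2=6  T3=12  T4=32  T5=17  T6=40
Turnaround (C−A): T1=24  T2=6  T3=10  T4=25  T5=6  T6=28

T2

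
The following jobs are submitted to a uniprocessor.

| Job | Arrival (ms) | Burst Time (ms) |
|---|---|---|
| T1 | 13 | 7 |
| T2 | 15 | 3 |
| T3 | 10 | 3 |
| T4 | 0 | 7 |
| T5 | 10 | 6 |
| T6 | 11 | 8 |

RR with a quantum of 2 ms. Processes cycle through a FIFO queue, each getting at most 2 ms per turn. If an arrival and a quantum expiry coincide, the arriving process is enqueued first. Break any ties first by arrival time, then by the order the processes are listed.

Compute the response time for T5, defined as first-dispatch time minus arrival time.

2

Schedule: | T4 0-7 | idle 7-10 | T3 10-12 | T5 12-14 | T6 14-16 | T3 16-17 | T1 17-19 | T5 19-21 | T2 21-23 | T6 23-25 | T1 25-27 | T5 27-29 | T2 29-30 | T6 30-32 | T1 32-34 | T6 34-36 | T1 36-37 |
Completion: T1=37  T2=30  T3=17  T4=7  T5=29  T6=36
Turnaround (C−A): T1=24  T2=15  T3=7  T4=7  T5=19  T6=25
Response(T5) = first start − arrival = 12 − 10 = 2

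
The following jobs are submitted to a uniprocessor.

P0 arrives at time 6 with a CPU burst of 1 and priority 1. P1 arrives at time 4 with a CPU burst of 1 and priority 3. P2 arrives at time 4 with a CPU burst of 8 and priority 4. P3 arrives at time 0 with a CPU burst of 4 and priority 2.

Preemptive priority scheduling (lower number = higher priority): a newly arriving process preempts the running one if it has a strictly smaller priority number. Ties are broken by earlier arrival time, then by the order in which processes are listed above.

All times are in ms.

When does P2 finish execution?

Schedule: | P3 0-4 | P1 4-5 | P2 5-6 | P0 6-7 | P2 7-14 |
Completion: P0=7  P1=5  P2=14  P3=4

14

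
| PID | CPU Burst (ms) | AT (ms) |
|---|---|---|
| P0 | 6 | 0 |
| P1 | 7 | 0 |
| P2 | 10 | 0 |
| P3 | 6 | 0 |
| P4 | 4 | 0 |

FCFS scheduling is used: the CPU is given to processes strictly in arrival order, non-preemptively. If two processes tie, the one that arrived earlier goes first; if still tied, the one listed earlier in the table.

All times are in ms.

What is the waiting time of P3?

Gantt: | P0 0-6 | P1 6-13 | P2 13-23 | P3 23-29 | P4 29-33 |
Completion: P0=6  P1=13  P2=23  P3=29  P4=33
Turnaround (C−A): P0=6  P1=13  P2=23  P3=29  P4=33
Waiting(P3) = turnaround − burst = 29 − 6 = 23

23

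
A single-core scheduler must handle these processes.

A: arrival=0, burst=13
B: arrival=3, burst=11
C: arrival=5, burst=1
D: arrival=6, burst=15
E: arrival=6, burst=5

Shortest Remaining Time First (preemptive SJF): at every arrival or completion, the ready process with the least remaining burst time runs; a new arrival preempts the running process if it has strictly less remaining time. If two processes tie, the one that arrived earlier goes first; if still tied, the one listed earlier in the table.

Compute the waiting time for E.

0

Schedule: | A 0-5 | C 5-6 | E 6-11 | A 11-19 | B 19-30 | D 30-45 |
Completion: A=19  B=30  C=6  D=45  E=11
Turnaround (C−A): A=19  B=27  C=1  D=39  E=5
Waiting(E) = turnaround − burst = 5 − 5 = 0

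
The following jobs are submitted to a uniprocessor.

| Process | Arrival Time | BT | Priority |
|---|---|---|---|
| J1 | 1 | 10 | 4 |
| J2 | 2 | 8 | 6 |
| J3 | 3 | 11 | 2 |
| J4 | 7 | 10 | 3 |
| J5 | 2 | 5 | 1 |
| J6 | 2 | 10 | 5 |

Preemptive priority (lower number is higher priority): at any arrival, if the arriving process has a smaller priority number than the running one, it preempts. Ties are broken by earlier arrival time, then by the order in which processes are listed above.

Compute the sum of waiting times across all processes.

Gantt: | idle 0-1 | J1 1-2 | J5 2-7 | J3 7-18 | J4 18-28 | J1 28-37 | J6 37-47 | J2 47-55 |
Completion: J1=37  J2=55  J3=18  J4=28  J5=7  J6=47
Turnaround (C−A): J1=36  J2=53  J3=15  J4=21  J5=5  J6=45
Waiting = turnaround − burst: J1=26, J2=45, J3=4, J4=11, J5=0, J6=35
Total waiting = 26 + 45 + 4 + 11 + 0 + 35 = 121

121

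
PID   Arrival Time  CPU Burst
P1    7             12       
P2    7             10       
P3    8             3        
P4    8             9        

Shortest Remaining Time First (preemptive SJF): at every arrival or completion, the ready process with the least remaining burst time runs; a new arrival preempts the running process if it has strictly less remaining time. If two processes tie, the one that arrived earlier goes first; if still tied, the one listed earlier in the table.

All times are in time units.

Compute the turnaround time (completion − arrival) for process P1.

34

Timeline: | idle 0-7 | P2 7-8 | P3 8-11 | P2 11-20 | P4 20-29 | P1 29-41 |
Completion: P1=41  P2=20  P3=11  P4=29
Turnaround(P1) = completion − arrival = 41 − 7 = 34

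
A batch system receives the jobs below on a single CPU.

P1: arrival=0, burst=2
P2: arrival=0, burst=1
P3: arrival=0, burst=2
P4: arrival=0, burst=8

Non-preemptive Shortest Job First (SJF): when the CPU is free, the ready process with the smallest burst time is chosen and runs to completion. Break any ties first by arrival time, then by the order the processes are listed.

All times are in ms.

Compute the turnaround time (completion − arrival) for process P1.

Timeline: | P2 0-1 | P1 1-3 | P3 3-5 | P4 5-13 |
Completion: P1=3  P2=1  P3=5  P4=13
Turnaround(P1) = completion − arrival = 3 − 0 = 3

3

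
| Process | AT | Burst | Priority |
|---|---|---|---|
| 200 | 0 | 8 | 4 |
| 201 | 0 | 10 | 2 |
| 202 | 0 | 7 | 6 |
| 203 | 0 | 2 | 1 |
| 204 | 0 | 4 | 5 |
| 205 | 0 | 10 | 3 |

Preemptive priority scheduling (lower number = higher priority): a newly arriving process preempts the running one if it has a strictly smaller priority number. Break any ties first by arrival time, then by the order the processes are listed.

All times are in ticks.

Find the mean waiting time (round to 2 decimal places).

Timeline: | 203 0-2 | 201 2-12 | 205 12-22 | 200 22-30 | 204 30-34 | 202 34-41 |
Completion: 200=30  201=12  202=41  203=2  204=34  205=22
Waiting times: 200=22, 201=2, 202=34, 203=0, 204=30, 205=12
Average waiting = (22+2+34+0+30+12) / 6 = 100/6 = 16.67

16.67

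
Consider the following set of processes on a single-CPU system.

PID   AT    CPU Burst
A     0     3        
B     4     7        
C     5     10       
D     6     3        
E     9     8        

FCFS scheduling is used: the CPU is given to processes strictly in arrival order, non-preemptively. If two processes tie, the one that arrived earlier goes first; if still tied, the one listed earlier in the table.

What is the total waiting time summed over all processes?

36

Gantt: | A 0-3 | idle 3-4 | B 4-11 | C 11-21 | D 21-24 | E 24-32 |
Completion: A=3  B=11  C=21  D=24  E=32
Turnaround (C−A): A=3  B=7  C=16  D=18  E=23
Waiting = turnaround − burst: A=0, B=0, C=6, D=15, E=15
Total waiting = 0 + 0 + 6 + 15 + 15 = 36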